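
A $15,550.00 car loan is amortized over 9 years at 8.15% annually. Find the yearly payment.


Formula: PMT = PV * r / (1 - (1+r)^(-n))
Denominator: 1 - (1 + 0.0815)^(-9) = 0.505961
Numerator: $15,550.00 * 0.0815 = 1267.325
PMT = 1267.325 / 0.505961 = $2,504.79

$2,504.79


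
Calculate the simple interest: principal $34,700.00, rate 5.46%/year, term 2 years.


Formula: I = P * r * t
Substituting: I = $34,700.00 * 0.0546 * 2
Step: I = $34,700.00 * 0.1092
I = $3,789.24

$3,789.24


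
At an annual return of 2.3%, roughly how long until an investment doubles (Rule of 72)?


Formula: Years ≈ 72 / r
Substituting: Years ≈ 72 / 2.3
Years ≈ 31.3

31.3 years


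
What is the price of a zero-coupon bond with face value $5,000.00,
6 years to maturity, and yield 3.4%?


Formula: Price = FV / (1 + r)^n
Substituting: Price = $5,000.00 / (1 + 0.034)^6
Discount factor: (1.034)^6 = 1.222146
Price = $5,000.00 / 1.222146 = $4,091.16

$4,091.16


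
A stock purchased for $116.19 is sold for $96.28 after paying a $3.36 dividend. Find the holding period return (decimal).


Formula: HPR = (P1 - P0 + D) / P0
Gain: $96.28 - $116.19 + $3.36 = -$16.55
HPR = -$16.55 / $116.19 = -0.1424

-0.1424


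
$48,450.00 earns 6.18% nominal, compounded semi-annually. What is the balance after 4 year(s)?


Formula: FV = P * (1 + r/m)^(m*t)
Period rate: r/m = 0.0618 / 2 = 0.0309
Total periods: m*t = 2 * 4 = 8
Growth factor: (1 + 0.0309)^8 = 1.275652
FV = $48,450.00 * 1.275652 = $61,805.35

$61,805.35


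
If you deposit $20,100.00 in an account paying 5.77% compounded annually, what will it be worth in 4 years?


Formula: FV = P * (1 + r)^n
Substituting: FV = $20,100.00 * (1 + 0.0577)^4
Growth factor: (1.0577)^4 = 1.251555
FV = $20,100.00 * 1.251555 = $25,156.26

$25,156.26


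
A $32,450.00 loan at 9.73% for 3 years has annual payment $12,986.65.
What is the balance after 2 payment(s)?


Formula: Balance = PV*(1+r)^k - PMT*((1+r)^k - 1)/r
Growth: (1 + 0.0973)^2 = 1.204067
Accumulated factor: ((1+r)^k - 1)/r = 2.0973
Balance = $32,450.00 * 1.204067 - $12,986.65 * 2.0973
Balance = $11,835.08

$11,835.08


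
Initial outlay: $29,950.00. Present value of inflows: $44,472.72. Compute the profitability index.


Formula: PI = PV(cash flows) / initial investment
Substituting: PI = $44,472.72 / $29,950.00
PI = 1.4849

1.4849


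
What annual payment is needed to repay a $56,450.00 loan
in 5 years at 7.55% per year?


Formula: PMT = PV * r / (1 - (1+r)^(-n))
Denominator: 1 - (1 + 0.0755)^(-5) = 0.305059
Numerator: $56,450.00 * 0.0755 = 4261.975
PMT = 4261.975 / 0.305059 = $13,970.99

$13,970.99


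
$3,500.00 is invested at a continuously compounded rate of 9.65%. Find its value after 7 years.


Formula: FV = P * e^(r*t)
Exponent: r*t = 0.0965 * 7 = 0.6755
e^(0.6755) = 1.965015
FV = $3,500.00 * 1.965015 = $6,877.55

$6,877.55


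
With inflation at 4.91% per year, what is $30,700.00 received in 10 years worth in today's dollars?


Formula: Real value = nominal / (1 + inflation)^years
Price level: (1 + 0.0491)^10 = 1.614986
Real value = $30,700.00 / 1.614986 = $19,009.45

$19,009.45


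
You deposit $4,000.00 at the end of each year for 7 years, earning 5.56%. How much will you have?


Formula: FV = PMT * ((1+r)^n - 1) / r
Growth factor: (1 + 0.0556)^7 = 1.46048
Numerator: 1.46048 - 1 = 0.46048
FV = $4,000.00 * 0.46048 / 0.0556 = $33,128.07

$33,128.07


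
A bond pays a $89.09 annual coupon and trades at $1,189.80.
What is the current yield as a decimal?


Formula: Current yield = annual coupon / price
Substituting: CY = $89.09 / $1,189.80
CY = 0.074878

0.074878


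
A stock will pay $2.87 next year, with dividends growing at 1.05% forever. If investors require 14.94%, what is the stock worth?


Formula: P = D1 / (r - g)
Spread: r - g = 0.1494 - 0.0105 = 0.1389
Substituting: P = $2.87 / 0.1389
P = $20.66

$20.66


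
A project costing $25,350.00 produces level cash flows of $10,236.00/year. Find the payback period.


Formula: Payback = investment / annual cash flow
Substituting: Payback = $25,350.00 / $10,236.00
Payback = 2.4766 years

2.4766 years


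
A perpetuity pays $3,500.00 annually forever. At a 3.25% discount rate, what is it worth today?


Formula: PV = C / r
Substituting: PV = $3,500.00 / 0.0325
PV = $107,692.31

$107,692.31


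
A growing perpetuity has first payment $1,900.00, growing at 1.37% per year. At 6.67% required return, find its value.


Formula: PV = C / (r - g)
Spread: r - g = 0.0667 - 0.0137 = 0.053
Substituting: PV = $1,900.00 / 0.053
PV = $35,849.06

$35,849.06


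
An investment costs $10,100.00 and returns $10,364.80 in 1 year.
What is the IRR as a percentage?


Formula: IRR = C1/C0 - 1
Substituting: IRR = $10,364.80 / $10,100.00 - 1
Ratio: 1.026218 - 1 = 0.026218
IRR = 2.6218%

2.6218%


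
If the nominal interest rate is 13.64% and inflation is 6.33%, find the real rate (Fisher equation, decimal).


Formula: (1 + r_real) = (1 + r_nom) / (1 + inflation)
Substituting: (1 + r_real) = 1.1364 / 1.0633
(1 + r_real) = 1.068748
r_real = 1.068748 - 1 = 0.068748

0.068748


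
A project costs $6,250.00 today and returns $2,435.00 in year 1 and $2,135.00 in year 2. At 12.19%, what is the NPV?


Formula: NPV = C0 + C1/(1+r) + C2/(1+r)^2
Discount C1: $2,435.00 / (1 + 0.1219) = $2,170.43
Discount C2: $2,135.00 / (1 + 0.1219)^2 = $1,696.25
NPV = -$6,250.00 + $2,170.43 + $1,696.25 = -$2,383.33

-$2,383.33


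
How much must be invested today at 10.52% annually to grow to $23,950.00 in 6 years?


Formula: PV = FV / (1 + r)^n
Substituting: PV = $23,950.00 / (1 + 0.1052)^6
Discount factor: (1.1052)^6 = 1.822407
PV = $23,950.00 / 1.822407 = $13,141.96

$13,141.96


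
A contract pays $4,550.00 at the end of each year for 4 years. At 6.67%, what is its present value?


Formula: PV = PMT * (1 - (1+r)^(-n)) / r
Discount factor: (1 + 0.0667)^(-4) = 0.77238
Bracket: 1 - 0.77238 = 0.22762
PV = $4,550.00 * 0.22762 / 0.0667 = $15,527.33

$15,527.33


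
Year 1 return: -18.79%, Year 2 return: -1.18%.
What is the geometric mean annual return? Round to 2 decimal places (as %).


Formula: Geometric mean = ((1+r1)*(1+r2))^(1/2) - 1
Product: (1 + -0.1879) * (1 + -0.0118) = 0.8121 * 0.9882 = 0.802517
Square root: 0.802517^0.5 = 0.895833
Geometric mean = 0.895833 - 1 = -0.104167
As percentage: -10.42%

-10.42%


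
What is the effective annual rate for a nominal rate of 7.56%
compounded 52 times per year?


Formula: EAR = (1 + r/m)^m - 1
Period rate: r/m = 0.0756 / 52 = 0.001454
Compounding: (1 + 0.001454)^52 = 1.078472
EAR = 1.078472 - 1 = 0.078472

0.078472


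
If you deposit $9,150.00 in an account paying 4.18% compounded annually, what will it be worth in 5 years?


Formula: FV = P * (1 + r)^n
Substituting: FV = $9,150.00 * (1 + 0.0418)^5
Growth factor: (1.0418)^5 = 1.227218
FV = $9,150.00 * 1.227218 = $11,229.05

$11,229.05


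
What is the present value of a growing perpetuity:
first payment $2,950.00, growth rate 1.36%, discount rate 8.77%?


Formula: PV = C / (r - g)
Spread: r - g = 0.0877 - 0.0136 = 0.0741
Substituting: PV = $2,950.00 / 0.0741
PV = $39,811.07

$39,811.07


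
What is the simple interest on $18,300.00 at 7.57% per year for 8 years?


Formula: I = P * r * t
Substituting: I = $18,300.00 * 0.0757 * 8
Step: I = $18,300.00 * 0.6056
I = $11,082.48

$11,082.48


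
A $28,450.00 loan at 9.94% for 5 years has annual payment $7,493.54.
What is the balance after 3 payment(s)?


Formula: Balance = PV*(1+r)^k - PMT*((1+r)^k - 1)/r
Growth: (1 + 0.0994)^3 = 1.328823
Accumulated factor: ((1+r)^k - 1)/r = 3.30808
Balance = $28,450.00 * 1.328823 - $7,493.54 * 3.30808
Balance = $13,015.79

$13,015.79


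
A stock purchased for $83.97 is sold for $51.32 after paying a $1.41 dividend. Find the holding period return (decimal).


Formula: HPR = (P1 - P0 + D) / P0
Gain: $51.32 - $83.97 + $1.41 = -$31.24
HPR = -$31.24 / $83.97 = -0.372

-0.372


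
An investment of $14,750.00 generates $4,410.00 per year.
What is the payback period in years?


Formula: Payback = investment / annual cash flow
Substituting: Payback = $14,750.00 / $4,410.00
Payback = 3.3447 years

3.3447 years


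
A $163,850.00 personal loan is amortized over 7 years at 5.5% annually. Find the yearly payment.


Formula: PMT = PV * r / (1 - (1+r)^(-n))
Denominator: 1 - (1 + 0.055)^(-7) = 0.312563
Numerator: $163,850.00 * 0.055 = 9011.75
PMT = 9011.75 / 0.312563 = $28,831.77

$28,831.77


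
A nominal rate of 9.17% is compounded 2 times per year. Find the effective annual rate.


Formula: EAR = (1 + r/m)^m - 1
Period rate: r/m = 0.0917 / 2 = 0.04585
Compounding: (1 + 0.04585)^2 = 1.093802
EAR = 1.093802 - 1 = 0.093802

0.093802


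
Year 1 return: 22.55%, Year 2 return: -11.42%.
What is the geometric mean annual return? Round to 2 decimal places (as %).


Formula: Geometric mean = ((1+r1)*(1+r2))^(1/2) - 1
Product: (1 + 0.2255) * (1 + -0.1142) = 1.2255 * 0.8858 = 1.085548
Square root: 1.085548^0.5 = 1.041896
Geometric mean = 1.041896 - 1 = 0.041896
As percentage: 4.19%

4.19%


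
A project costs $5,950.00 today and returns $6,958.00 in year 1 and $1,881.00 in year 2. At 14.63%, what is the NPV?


Formula: NPV = C0 + C1/(1+r) + C2/(1+r)^2
Discount C1: $6,958.00 / (1 + 0.1463) = $6,069.96
Discount C2: $1,881.00 / (1 + 0.1463)^2 = $1,431.50
NPV = -$5,950.00 + $6,069.96 + $1,431.50 = $1,551.47

$1,551.47


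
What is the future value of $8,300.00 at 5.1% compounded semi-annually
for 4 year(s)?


Formula: FV = P * (1 + r/m)^(m*t)
Period rate: r/m = 0.051 / 2 = 0.0255
Total periods: m*t = 2 * 4 = 8
Growth factor: (1 + 0.0255)^8 = 1.223166
FV = $8,300.00 * 1.223166 = $10,152.28

$10,152.28


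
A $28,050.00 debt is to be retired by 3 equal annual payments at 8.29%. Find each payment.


Formula: PMT = PV * r / (1 - (1+r)^(-n))
Denominator: 1 - (1 + 0.0829)^(-3) = 0.212528
Numerator: $28,050.00 * 0.0829 = 2325.345
PMT = 2325.345 / 0.212528 = $10,941.34

$10,941.34


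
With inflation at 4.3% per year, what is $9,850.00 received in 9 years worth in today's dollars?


Formula: Real value = nominal / (1 + inflation)^years
Price level: (1 + 0.043)^9 = 1.460692
Real value = $9,850.00 / 1.460692 = $6,743.38

$6,743.38


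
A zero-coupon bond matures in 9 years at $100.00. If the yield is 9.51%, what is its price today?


Formula: Price = FV / (1 + r)^n
Substituting: Price = $100.00 / (1 + 0.0951)^9
Discount factor: (1.0951)^9 = 2.265082
Price = $100.00 / 2.265082 = $44.15

$44.15


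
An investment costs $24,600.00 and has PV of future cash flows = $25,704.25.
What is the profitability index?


Formula: PI = PV(cash flows) / initial investment
Substituting: PI = $25,704.25 / $24,600.00
PI = 1.0449

1.0449


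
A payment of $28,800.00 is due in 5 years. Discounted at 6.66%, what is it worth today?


Formula: PV = FV / (1 + r)^n
Substituting: PV = $28,800.00 / (1 + 0.0666)^5
Discount factor: (1.0666)^5 = 1.380409
PV = $28,800.00 / 1.380409 = $20,863.38

$20,863.38


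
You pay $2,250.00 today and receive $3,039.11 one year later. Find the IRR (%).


Formula: IRR = C1/C0 - 1
Substituting: IRR = $3,039.11 / $2,250.00 - 1
Ratio: 1.350716 - 1 = 0.350716
IRR = 35.0716%

35.0716%


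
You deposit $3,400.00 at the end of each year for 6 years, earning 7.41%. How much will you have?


Formula: FV = PMT * ((1+r)^n - 1) / r
Growth factor: (1 + 0.0741)^6 = 1.535565
Numerator: 1.535565 - 1 = 0.535565
FV = $3,400.00 * 0.535565 / 0.0741 = $24,573.85

$24,573.85


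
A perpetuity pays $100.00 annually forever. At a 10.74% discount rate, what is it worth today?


Formula: PV = C / r
Substituting: PV = $100.00 / 0.1074
PV = $931.10

$931.10


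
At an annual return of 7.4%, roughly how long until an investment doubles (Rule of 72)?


Formula: Years ≈ 72 / r
Substituting: Years ≈ 72 / 7.4
Years ≈ 9.7

9.7 years


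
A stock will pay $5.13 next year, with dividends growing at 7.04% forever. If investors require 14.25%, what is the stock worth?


Formula: P = D1 / (r - g)
Spread: r - g = 0.1425 - 0.0704 = 0.0721
Substituting: P = $5.13 / 0.0721
P = $71.15

$71.15


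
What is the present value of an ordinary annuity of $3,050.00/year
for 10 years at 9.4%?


Formula: PV = PMT * (1 - (1+r)^(-n)) / r
Discount factor: (1 + 0.094)^(-10) = 0.407218
Bracket: 1 - 0.407218 = 0.592782
PV = $3,050.00 * 0.592782 / 0.094 = $19,233.89

$19,233.89


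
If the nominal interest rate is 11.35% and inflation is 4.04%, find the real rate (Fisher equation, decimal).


Formula: (1 + r_real) = (1 + r_nom) / (1 + inflation)
Substituting: (1 + r_real) = 1.1135 / 1.0404
(1 + r_real) = 1.070261
r_real = 1.070261 - 1 = 0.070261

0.070261


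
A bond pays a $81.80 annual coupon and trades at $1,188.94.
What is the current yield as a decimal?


Formula: Current yield = annual coupon / price
Substituting: CY = $81.80 / $1,188.94
CY = 0.068801

0.068801


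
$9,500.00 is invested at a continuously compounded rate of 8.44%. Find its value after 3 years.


Formula: FV = P * e^(r*t)
Exponent: r*t = 0.0844 * 3 = 0.2532
e^(0.2532) = 1.288141
FV = $9,500.00 * 1.288141 = $12,237.34

$12,237.34


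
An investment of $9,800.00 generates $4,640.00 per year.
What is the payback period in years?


Formula: Payback = investment / annual cash flow
Substituting: Payback = $9,800.00 / $4,640.00
Payback = 2.1121 years

2.1121 years


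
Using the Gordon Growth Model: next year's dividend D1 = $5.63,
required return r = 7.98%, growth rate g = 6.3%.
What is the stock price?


Formula: P = D1 / (r - g)
Spread: r - g = 0.0798 - 0.063 = 0.0168
Substituting: P = $5.63 / 0.0168
P = $335.12

$335.12


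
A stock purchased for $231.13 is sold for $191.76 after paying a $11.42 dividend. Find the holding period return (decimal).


Formula: HPR = (P1 - P0 + D) / P0
Gain: $191.76 - $231.13 + $11.42 = -$27.95
HPR = -$27.95 / $231.13 = -0.1209

-0.1209


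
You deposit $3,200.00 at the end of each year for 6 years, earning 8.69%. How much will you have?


Formula: FV = PMT * ((1+r)^n - 1) / r
Growth factor: (1 + 0.0869)^6 = 1.648684
Numerator: 1.648684 - 1 = 0.648684
FV = $3,200.00 * 0.648684 / 0.0869 = $23,887.11

$23,887.11


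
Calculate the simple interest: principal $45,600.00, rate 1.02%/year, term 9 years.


Formula: I = P * r * t
Substituting: I = $45,600.00 * 0.0102 * 9
Step: I = $45,600.00 * 0.0918
I = $4,186.08

$4,186.08


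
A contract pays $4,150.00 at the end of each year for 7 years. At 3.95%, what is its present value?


Formula: PV = PMT * (1 - (1+r)^(-n)) / r
Discount factor: (1 + 0.0395)^(-7) = 0.76248
Bracket: 1 - 0.76248 = 0.23752
PV = $4,150.00 * 0.23752 / 0.0395 = $24,954.62

$24,954.62


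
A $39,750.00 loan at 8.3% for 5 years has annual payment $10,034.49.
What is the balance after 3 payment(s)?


Formula: Balance = PV*(1+r)^k - PMT*((1+r)^k - 1)/r
Growth: (1 + 0.083)^3 = 1.270239
Accumulated factor: ((1+r)^k - 1)/r = 3.255889
Balance = $39,750.00 * 1.270239 - $10,034.49 * 3.255889
Balance = $17,820.81

$17,820.81


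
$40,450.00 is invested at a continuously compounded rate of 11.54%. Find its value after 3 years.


Formula: FV = P * e^(r*t)
Exponent: r*t = 0.1154 * 3 = 0.3462
e^(0.3462) = 1.413685
FV = $40,450.00 * 1.413685 = $57,183.57

$57,183.57


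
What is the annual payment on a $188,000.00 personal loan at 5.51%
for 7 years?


Formula: PMT = PV * r / (1 - (1+r)^(-n))
Denominator: 1 - (1 + 0.0551)^(-7) = 0.313019
Numerator: $188,000.00 * 0.0551 = 10358.8
PMT = 10358.8 / 0.313019 = $33,093.18

$33,093.18


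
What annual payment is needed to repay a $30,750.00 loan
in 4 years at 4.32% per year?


Formula: PMT = PV * r / (1 - (1+r)^(-n))
Denominator: 1 - (1 + 0.0432)^(-4) = 0.155636
Numerator: $30,750.00 * 0.0432 = 1328.4
PMT = 1328.4 / 0.155636 = $8,535.30

$8,535.30


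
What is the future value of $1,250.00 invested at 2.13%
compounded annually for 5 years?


Formula: FV = P * (1 + r)^n
Substituting: FV = $1,250.00 * (1 + 0.0213)^5
Growth factor: (1.0213)^5 = 1.111135
FV = $1,250.00 * 1.111135 = $1,388.92

$1,388.92


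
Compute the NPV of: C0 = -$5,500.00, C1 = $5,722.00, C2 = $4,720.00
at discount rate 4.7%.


Formula: NPV = C0 + C1/(1+r) + C2/(1+r)^2
Discount C1: $5,722.00 / (1 + 0.047) = $5,465.14
Discount C2: $4,720.00 / (1 + 0.047)^2 = $4,305.75
NPV = -$5,500.00 + $5,465.14 + $4,305.75 = $4,270.89

$4,270.89


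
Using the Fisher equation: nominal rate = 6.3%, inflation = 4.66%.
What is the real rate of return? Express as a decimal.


Formula: (1 + r_real) = (1 + r_nom) / (1 + inflation)
Substituting: (1 + r_real) = 1.063 / 1.0466
(1 + r_real) = 1.01567
r_real = 1.01567 - 1 = 0.01567

0.01567


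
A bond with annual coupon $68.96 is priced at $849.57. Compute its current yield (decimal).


Formula: Current yield = annual coupon / price
Substituting: CY = $68.96 / $849.57
CY = 0.08117

0.08117


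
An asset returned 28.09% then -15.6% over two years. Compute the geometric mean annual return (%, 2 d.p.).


Formula: Geometric mean = ((1+r1)*(1+r2))^(1/2) - 1
Product: (1 + 0.2809) * (1 + -0.156) = 1.2809 * 0.844 = 1.08108
Square root: 1.08108^0.5 = 1.03975
Geometric mean = 1.03975 - 1 = 0.03975
As percentage: 3.97%

3.97%


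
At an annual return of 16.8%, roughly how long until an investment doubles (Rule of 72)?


Formula: Years ≈ 72 / r
Substituting: Years ≈ 72 / 16.8
Years ≈ 4.3

4.3 years


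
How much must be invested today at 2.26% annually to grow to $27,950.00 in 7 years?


Formula: PV = FV / (1 + r)^n
Substituting: PV = $27,950.00 / (1 + 0.0226)^7
Discount factor: (1.0226)^7 = 1.169339
PV = $27,950.00 / 1.169339 = $23,902.39

$23,902.39


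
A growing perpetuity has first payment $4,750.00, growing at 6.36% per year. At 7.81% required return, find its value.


Formula: PV = C / (r - g)
Spread: r - g = 0.0781 - 0.0636 = 0.0145
Substituting: PV = $4,750.00 / 0.0145
PV = $327,586.21

$327,586.21


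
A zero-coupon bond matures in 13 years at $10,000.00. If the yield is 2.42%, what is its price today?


Formula: Price = FV / (1 + r)^n
Substituting: Price = $10,000.00 / (1 + 0.0242)^13
Discount factor: (1.0242)^13 = 1.36459
Price = $10,000.00 / 1.36459 = $7,328.21

$7,328.21


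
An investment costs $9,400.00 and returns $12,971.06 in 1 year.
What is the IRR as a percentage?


Formula: IRR = C1/C0 - 1
Substituting: IRR = $12,971.06 / $9,400.00 - 1
Ratio: 1.3799 - 1 = 0.3799
IRR = 37.99%

37.99%


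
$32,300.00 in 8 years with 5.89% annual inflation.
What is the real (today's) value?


Formula: Real value = nominal / (1 + inflation)^years
Price level: (1 + 0.0589)^8 = 1.580664
Real value = $32,300.00 / 1.580664 = $20,434.45

$20,434.45


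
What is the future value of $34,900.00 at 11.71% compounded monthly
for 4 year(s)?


Formula: FV = P * (1 + r/m)^(m*t)
Period rate: r/m = 0.1171 / 12 = 0.009758
Total periods: m*t = 12 * 4 = 48
Growth factor: (1 + 0.009758)^48 = 1.593813
FV = $34,900.00 * 1.593813 = $55,624.08

$55,624.08


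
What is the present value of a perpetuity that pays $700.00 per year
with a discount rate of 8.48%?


Formula: PV = C / r
Substituting: PV = $700.00 / 0.0848
PV = $8,254.72

$8,254.72


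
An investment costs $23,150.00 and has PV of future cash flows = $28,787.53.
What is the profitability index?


Formula: PI = PV(cash flows) / initial investment
Substituting: PI = $28,787.53 / $23,150.00
PI = 1.2435

1.2435


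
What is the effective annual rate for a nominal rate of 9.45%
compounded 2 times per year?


Formula: EAR = (1 + r/m)^m - 1
Period rate: r/m = 0.0945 / 2 = 0.04725
Compounding: (1 + 0.04725)^2 = 1.096733
EAR = 1.096733 - 1 = 0.096733

0.096733


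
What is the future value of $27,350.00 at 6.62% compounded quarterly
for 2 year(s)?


Formula: FV = P * (1 + r/m)^(m*t)
Period rate: r/m = 0.0662 / 4 = 0.01655
Total periods: m*t = 4 * 2 = 8
Growth factor: (1 + 0.01655)^8 = 1.140328
FV = $27,350.00 * 1.140328 = $31,187.98

$31,187.98


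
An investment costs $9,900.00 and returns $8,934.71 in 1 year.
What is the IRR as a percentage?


Formula: IRR = C1/C0 - 1
Substituting: IRR = $8,934.71 / $9,900.00 - 1
Ratio: 0.902496 - 1 = -0.097504
IRR = -9.7504%

-9.7504%


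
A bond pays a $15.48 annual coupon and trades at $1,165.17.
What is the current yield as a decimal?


Formula: Current yield = annual coupon / price
Substituting: CY = $15.48 / $1,165.17
CY = 0.013286

0.013286


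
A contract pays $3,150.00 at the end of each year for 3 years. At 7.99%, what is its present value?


Formula: PV = PMT * (1 - (1+r)^(-n)) / r
Discount factor: (1 + 0.0799)^(-3) = 0.794053
Bracket: 1 - 0.794053 = 0.205947
PV = $3,150.00 * 0.205947 / 0.0799 = $8,119.32

$8,119.32


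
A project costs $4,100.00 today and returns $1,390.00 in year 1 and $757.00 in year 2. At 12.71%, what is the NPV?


Formula: NPV = C0 + C1/(1+r) + C2/(1+r)^2
Discount C1: $1,390.00 / (1 + 0.1271) = $1,233.25
Discount C2: $757.00 / (1 + 0.1271)^2 = $595.90
NPV = -$4,100.00 + $1,233.25 + $595.90 = -$2,270.85

-$2,270.85


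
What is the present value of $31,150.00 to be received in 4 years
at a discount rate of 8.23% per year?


Formula: PV = FV / (1 + r)^n
Substituting: PV = $31,150.00 / (1 + 0.0823)^4
Discount factor: (1.0823)^4 = 1.372115
PV = $31,150.00 / 1.372115 = $22,702.17

$22,702.17


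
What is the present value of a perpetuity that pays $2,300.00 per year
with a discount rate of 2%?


Formula: PV = C / r
Substituting: PV = $2,300.00 / 0.02
PV = $115,000.00

$115,000.00


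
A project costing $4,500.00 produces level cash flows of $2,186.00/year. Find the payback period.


Formula: Payback = investment / annual cash flow
Substituting: Payback = $4,500.00 / $2,186.00
Payback = 2.0586 years

2.0586 years


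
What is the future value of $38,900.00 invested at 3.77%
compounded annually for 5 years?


Formula: FV = P * (1 + r)^n
Substituting: FV = $38,900.00 * (1 + 0.0377)^5
Growth factor: (1.0377)^5 = 1.203259
FV = $38,900.00 * 1.203259 = $46,806.77

$46,806.77


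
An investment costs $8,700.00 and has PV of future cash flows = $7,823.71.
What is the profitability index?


Formula: PI = PV(cash flows) / initial investment
Substituting: PI = $7,823.71 / $8,700.00
PI = 0.8993

0.8993


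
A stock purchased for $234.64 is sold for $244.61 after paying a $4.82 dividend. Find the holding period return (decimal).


Formula: HPR = (P1 - P0 + D) / P0
Gain: $244.61 - $234.64 + $4.82 = $14.79
HPR = $14.79 / $234.64 = 0.063

0.063


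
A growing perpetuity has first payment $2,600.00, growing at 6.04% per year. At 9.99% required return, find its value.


Formula: PV = C / (r - g)
Spread: r - g = 0.0999 - 0.0604 = 0.0395
Substituting: PV = $2,600.00 / 0.0395
PV = $65,822.78

$65,822.78


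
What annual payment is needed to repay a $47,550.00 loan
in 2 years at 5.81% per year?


Formula: PMT = PV * r / (1 - (1+r)^(-n))
Denominator: 1 - (1 + 0.0581)^(-2) = 0.106804
Numerator: $47,550.00 * 0.0581 = 2762.655
PMT = 2762.655 / 0.106804 = $25,866.49

$25,866.49


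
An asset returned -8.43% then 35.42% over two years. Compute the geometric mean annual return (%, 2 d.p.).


Formula: Geometric mean = ((1+r1)*(1+r2))^(1/2) - 1
Product: (1 + -0.0843) * (1 + 0.3542) = 0.9157 * 1.3542 = 1.240041
Square root: 1.240041^0.5 = 1.113571
Geometric mean = 1.113571 - 1 = 0.113571
As percentage: 11.36%

11.36%


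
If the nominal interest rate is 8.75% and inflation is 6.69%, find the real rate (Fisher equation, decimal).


Formula: (1 + r_real) = (1 + r_nom) / (1 + inflation)
Substituting: (1 + r_real) = 1.0875 / 1.0669
(1 + r_real) = 1.019308
r_real = 1.019308 - 1 = 0.019308

0.019308


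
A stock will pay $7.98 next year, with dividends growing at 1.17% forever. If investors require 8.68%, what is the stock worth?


Formula: P = D1 / (r - g)
Spread: r - g = 0.0868 - 0.0117 = 0.0751
Substituting: P = $7.98 / 0.0751
P = $106.26

$106.26


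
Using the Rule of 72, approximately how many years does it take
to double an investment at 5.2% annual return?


Formula: Years ≈ 72 / r
Substituting: Years ≈ 72 / 5.2
Years ≈ 13.8

13.8 years


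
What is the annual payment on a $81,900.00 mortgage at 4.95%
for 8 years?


Formula: PMT = PV * r / (1 - (1+r)^(-n))
Denominator: 1 - (1 + 0.0495)^(-8) = 0.320577
Numerator: $81,900.00 * 0.0495 = 4054.05
PMT = 4054.05 / 0.320577 = $12,646.12

$12,646.12


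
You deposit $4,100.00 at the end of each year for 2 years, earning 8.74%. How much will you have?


Formula: FV = PMT * ((1+r)^n - 1) / r
Growth factor: (1 + 0.0874)^2 = 1.182439
Numerator: 1.182439 - 1 = 0.182439
FV = $4,100.00 * 0.182439 / 0.0874 = $8,558.34

$8,558.34


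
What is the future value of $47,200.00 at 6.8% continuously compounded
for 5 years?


Formula: FV = P * e^(r*t)
Exponent: r*t = 0.068 * 5 = 0.34
e^(0.34) = 1.404948
FV = $47,200.00 * 1.404948 = $66,313.53

$66,313.53


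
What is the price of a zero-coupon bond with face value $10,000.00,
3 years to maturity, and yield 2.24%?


Formula: Price = FV / (1 + r)^n
Substituting: Price = $10,000.00 / (1 + 0.0224)^3
Discount factor: (1.0224)^3 = 1.068717
Price = $10,000.00 / 1.068717 = $9,357.02

$9,357.02


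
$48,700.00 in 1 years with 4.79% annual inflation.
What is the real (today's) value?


Formula: Real value = nominal / (1 + inflation)^years
Price level: (1 + 0.0479)^1 = 1.0479
Real value = $48,700.00 / 1.0479 = $46,473.90

$46,473.90


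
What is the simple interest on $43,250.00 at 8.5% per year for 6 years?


Formula: I = P * r * t
Substituting: I = $43,250.00 * 0.085 * 6
Step: I = $43,250.00 * 0.51
I = $22,057.50

$22,057.50


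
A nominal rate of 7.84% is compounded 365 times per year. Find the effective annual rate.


Formula: EAR = (1 + r/m)^m - 1
Period rate: r/m = 0.0784 / 365 = 0.000215
Compounding: (1 + 0.000215)^365 = 1.081546
EAR = 1.081546 - 1 = 0.081546

0.081546


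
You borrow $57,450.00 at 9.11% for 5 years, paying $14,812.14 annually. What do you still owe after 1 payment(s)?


Formula: Balance = PV*(1+r)^k - PMT*((1+r)^k - 1)/r
Growth: (1 + 0.0911)^1 = 1.0911
Accumulated factor: ((1+r)^k - 1)/r = 1.0
Balance = $57,450.00 * 1.0911 - $14,812.14 * 1.0
Balance = $47,871.56

$47,871.56


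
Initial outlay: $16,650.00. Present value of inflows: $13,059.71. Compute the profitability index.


Formula: PI = PV(cash flows) / initial investment
Substituting: PI = $13,059.71 / $16,650.00
PI = 0.7844

0.7844


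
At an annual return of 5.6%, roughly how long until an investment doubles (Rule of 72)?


Formula: Years ≈ 72 / r
Substituting: Years ≈ 72 / 5.6
Years ≈ 12.9

12.9 years


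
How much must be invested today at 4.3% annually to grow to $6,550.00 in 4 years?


Formula: PV = FV / (1 + r)^n
Substituting: PV = $6,550.00 / (1 + 0.043)^4
Discount factor: (1.043)^4 = 1.183415
PV = $6,550.00 / 1.183415 = $5,534.83

$5,534.83


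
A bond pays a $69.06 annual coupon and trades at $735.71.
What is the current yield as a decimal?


Formula: Current yield = annual coupon / price
Substituting: CY = $69.06 / $735.71
CY = 0.093869

0.093869


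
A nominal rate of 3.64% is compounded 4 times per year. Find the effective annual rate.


Formula: EAR = (1 + r/m)^m - 1
Period rate: r/m = 0.0364 / 4 = 0.0091
Compounding: (1 + 0.0091)^4 = 1.0369
EAR = 1.0369 - 1 = 0.0369

0.0369


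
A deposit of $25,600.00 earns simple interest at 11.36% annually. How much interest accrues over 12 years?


Formula: I = P * r * t
Substituting: I = $25,600.00 * 0.1136 * 12
Step: I = $25,600.00 * 1.3632
I = $34,897.92

$34,897.92


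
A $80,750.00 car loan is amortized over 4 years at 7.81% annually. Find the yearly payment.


Formula: PMT = PV * r / (1 - (1+r)^(-n))
Denominator: 1 - (1 + 0.0781)^(-4) = 0.259775
Numerator: $80,750.00 * 0.0781 = 6306.575
PMT = 6306.575 / 0.259775 = $24,277.08

$24,277.08


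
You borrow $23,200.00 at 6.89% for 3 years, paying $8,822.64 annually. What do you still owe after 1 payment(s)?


Formula: Balance = PV*(1+r)^k - PMT*((1+r)^k - 1)/r
Growth: (1 + 0.0689)^1 = 1.0689
Accumulated factor: ((1+r)^k - 1)/r = 1.0
Balance = $23,200.00 * 1.0689 - $8,822.64 * 1.0
Balance = $15,975.84

$15,975.84


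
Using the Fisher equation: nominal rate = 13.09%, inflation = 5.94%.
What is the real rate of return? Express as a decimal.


Formula: (1 + r_real) = (1 + r_nom) / (1 + inflation)
Substituting: (1 + r_real) = 1.1309 / 1.0594
(1 + r_real) = 1.067491
r_real = 1.067491 - 1 = 0.067491

0.067491


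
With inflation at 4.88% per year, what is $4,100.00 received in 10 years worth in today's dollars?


Formula: Real value = nominal / (1 + inflation)^years
Price level: (1 + 0.0488)^10 = 1.610374
Real value = $4,100.00 / 1.610374 = $2,545.99

$2,545.99


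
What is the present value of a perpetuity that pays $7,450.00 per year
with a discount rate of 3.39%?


Formula: PV = C / r
Substituting: PV = $7,450.00 / 0.0339
PV = $219,764.01

$219,764.01


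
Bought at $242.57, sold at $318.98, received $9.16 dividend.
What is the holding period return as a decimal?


Formula: HPR = (P1 - P0 + D) / P0
Gain: $318.98 - $242.57 + $9.16 = $85.57
HPR = $85.57 / $242.57 = 0.3528

0.3528


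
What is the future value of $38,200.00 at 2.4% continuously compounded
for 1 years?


Formula: FV = P * e^(r*t)
Exponent: r*t = 0.024 * 1 = 0.024
e^(0.024) = 1.02429
FV = $38,200.00 * 1.02429 = $39,127.89

$39,127.89


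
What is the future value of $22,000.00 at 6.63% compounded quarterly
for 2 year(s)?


Formula: FV = P * (1 + r/m)^(m*t)
Period rate: r/m = 0.0663 / 4 = 0.016575
Total periods: m*t = 4 * 2 = 8
Growth factor: (1 + 0.016575)^8 = 1.140553
FV = $22,000.00 * 1.140553 = $25,092.16

$25,092.16


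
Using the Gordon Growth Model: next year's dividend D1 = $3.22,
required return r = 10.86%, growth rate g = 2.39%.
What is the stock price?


Formula: P = D1 / (r - g)
Spread: r - g = 0.1086 - 0.0239 = 0.0847
Substituting: P = $3.22 / 0.0847
P = $38.02

$38.02


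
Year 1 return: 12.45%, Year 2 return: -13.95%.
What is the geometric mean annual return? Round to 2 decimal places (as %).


Formula: Geometric mean = ((1+r1)*(1+r2))^(1/2) - 1
Product: (1 + 0.1245) * (1 + -0.1395) = 1.1245 * 0.8605 = 0.967632
Square root: 0.967632^0.5 = 0.983683
Geometric mean = 0.983683 - 1 = -0.016317
As percentage: -1.63%

-1.63%


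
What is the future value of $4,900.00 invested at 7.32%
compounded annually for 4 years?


Formula: FV = P * (1 + r)^n
Substituting: FV = $4,900.00 * (1 + 0.0732)^4
Growth factor: (1.0732)^4 = 1.326547
FV = $4,900.00 * 1.326547 = $6,500.08

$6,500.08


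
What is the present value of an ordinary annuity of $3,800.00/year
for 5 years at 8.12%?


Formula: PV = PMT * (1 - (1+r)^(-n)) / r
Discount factor: (1 + 0.0812)^(-5) = 0.676815
Bracket: 1 - 0.676815 = 0.323185
PV = $3,800.00 * 0.323185 / 0.0812 = $15,124.43

$15,124.43


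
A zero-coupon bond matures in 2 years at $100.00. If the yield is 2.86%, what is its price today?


Formula: Price = FV / (1 + r)^n
Substituting: Price = $100.00 / (1 + 0.0286)^2
Discount factor: (1.0286)^2 = 1.058018
Price = $100.00 / 1.058018 = $94.52

$94.52


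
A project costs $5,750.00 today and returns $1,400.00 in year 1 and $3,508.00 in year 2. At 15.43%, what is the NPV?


Formula: NPV = C0 + C1/(1+r) + C2/(1+r)^2
Discount C1: $1,400.00 / (1 + 0.1543) = $1,212.86
Discount C2: $3,508.00 / (1 + 0.1543)^2 = $2,632.83
NPV = -$5,750.00 + $1,212.86 + $2,632.83 = -$1,904.32

-$1,904.32


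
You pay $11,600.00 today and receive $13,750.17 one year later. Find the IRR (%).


Formula: IRR = C1/C0 - 1
Substituting: IRR = $13,750.17 / $11,600.00 - 1
Ratio: 1.185359 - 1 = 0.185359
IRR = 18.5359%

18.5359%


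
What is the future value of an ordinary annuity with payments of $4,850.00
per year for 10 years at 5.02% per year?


Formula: FV = PMT * ((1+r)^n - 1) / r
Growth factor: (1 + 0.0502)^10 = 1.632
Numerator: 1.632 - 1 = 0.632
FV = $4,850.00 * 0.632 / 0.0502 = $61,059.76

$61,059.76


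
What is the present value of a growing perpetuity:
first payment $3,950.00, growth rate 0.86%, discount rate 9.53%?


Formula: PV = C / (r - g)
Spread: r - g = 0.0953 - 0.0086 = 0.0867
Substituting: PV = $3,950.00 / 0.0867
PV = $45,559.40

$45,559.40


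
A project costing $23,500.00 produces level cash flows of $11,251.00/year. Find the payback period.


Formula: Payback = investment / annual cash flow
Substituting: Payback = $23,500.00 / $11,251.00
Payback = 2.0887 years

2.0887 years


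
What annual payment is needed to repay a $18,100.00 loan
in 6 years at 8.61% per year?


Formula: PMT = PV * r / (1 - (1+r)^(-n))
Denominator: 1 - (1 + 0.0861)^(-6) = 0.39077
Numerator: $18,100.00 * 0.0861 = 1558.41
PMT = 1558.41 / 0.39077 = $3,988.05

$3,988.05


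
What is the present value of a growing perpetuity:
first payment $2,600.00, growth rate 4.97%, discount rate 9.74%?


Formula: PV = C / (r - g)
Spread: r - g = 0.0974 - 0.0497 = 0.0477
Substituting: PV = $2,600.00 / 0.0477
PV = $54,507.34

$54,507.34


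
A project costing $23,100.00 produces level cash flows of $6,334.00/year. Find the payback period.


Formula: Payback = investment / annual cash flow
Substituting: Payback = $23,100.00 / $6,334.00
Payback = 3.647 years

3.647 years


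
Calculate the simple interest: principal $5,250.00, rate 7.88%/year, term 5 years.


Formula: I = P * r * t
Substituting: I = $5,250.00 * 0.0788 * 5
Step: I = $5,250.00 * 0.394
I = $2,068.50

$2,068.50


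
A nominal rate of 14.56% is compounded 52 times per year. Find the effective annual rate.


Formula: EAR = (1 + r/m)^m - 1
Period rate: r/m = 0.1456 / 52 = 0.0028
Compounding: (1 + 0.0028)^52 = 1.156498
EAR = 1.156498 - 1 = 0.156498

0.156498


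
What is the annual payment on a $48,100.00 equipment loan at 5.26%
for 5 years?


Formula: PMT = PV * r / (1 - (1+r)^(-n))
Denominator: 1 - (1 + 0.0526)^(-5) = 0.226103
Numerator: $48,100.00 * 0.0526 = 2530.06
PMT = 2530.06 / 0.226103 = $11,189.86

$11,189.86


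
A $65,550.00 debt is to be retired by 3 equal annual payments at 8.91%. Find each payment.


Formula: PMT = PV * r / (1 - (1+r)^(-n))
Denominator: 1 - (1 + 0.0891)^(-3) = 0.225901
Numerator: $65,550.00 * 0.0891 = 5840.505
PMT = 5840.505 / 0.225901 = $25,854.31

$25,854.31


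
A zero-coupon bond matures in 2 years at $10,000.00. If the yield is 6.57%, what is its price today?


Formula: Price = FV / (1 + r)^n
Substituting: Price = $10,000.00 / (1 + 0.0657)^2
Discount factor: (1.0657)^2 = 1.135716
Price = $10,000.00 / 1.135716 = $8,805.01

$8,805.01


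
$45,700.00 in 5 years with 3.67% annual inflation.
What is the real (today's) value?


Formula: Real value = nominal / (1 + inflation)^years
Price level: (1 + 0.0367)^5 = 1.197472
Real value = $45,700.00 / 1.197472 = $38,163.72

$38,163.72


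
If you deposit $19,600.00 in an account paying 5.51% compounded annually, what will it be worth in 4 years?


Formula: FV = P * (1 + r)^n
Substituting: FV = $19,600.00 * (1 + 0.0551)^4
Growth factor: (1.0551)^4 = 1.239294
FV = $19,600.00 * 1.239294 = $24,290.17

$24,290.17


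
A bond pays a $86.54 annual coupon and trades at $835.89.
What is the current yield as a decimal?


Formula: Current yield = annual coupon / price
Substituting: CY = $86.54 / $835.89
CY = 0.10353

0.10353


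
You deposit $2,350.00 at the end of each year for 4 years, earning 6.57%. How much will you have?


Formula: FV = PMT * ((1+r)^n - 1) / r
Growth factor: (1 + 0.0657)^4 = 1.289852
Numerator: 1.289852 - 1 = 0.289852
FV = $2,350.00 * 0.289852 / 0.0657 = $10,367.61

$10,367.61


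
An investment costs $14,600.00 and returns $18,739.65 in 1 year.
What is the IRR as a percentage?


Formula: IRR = C1/C0 - 1
Substituting: IRR = $18,739.65 / $14,600.00 - 1
Ratio: 1.283538 - 1 = 0.283538
IRR = 28.3538%

28.3538%


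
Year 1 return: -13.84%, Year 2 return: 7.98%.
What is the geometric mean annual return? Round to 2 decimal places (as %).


Formula: Geometric mean = ((1+r1)*(1+r2))^(1/2) - 1
Product: (1 + -0.1384) * (1 + 0.0798) = 0.8616 * 1.0798 = 0.930356
Square root: 0.930356^0.5 = 0.964549
Geometric mean = 0.964549 - 1 = -0.035451
As percentage: -3.55%

-3.55%


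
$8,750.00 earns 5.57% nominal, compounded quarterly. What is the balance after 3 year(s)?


Formula: FV = P * (1 + r/m)^(m*t)
Period rate: r/m = 0.0557 / 4 = 0.013925
Total periods: m*t = 4 * 3 = 12
Growth factor: (1 + 0.013925)^12 = 1.180511
FV = $8,750.00 * 1.180511 = $10,329.47

$10,329.47


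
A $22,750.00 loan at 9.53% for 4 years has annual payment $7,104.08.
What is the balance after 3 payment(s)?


Formula: Balance = PV*(1+r)^k - PMT*((1+r)^k - 1)/r
Growth: (1 + 0.0953)^3 = 1.314012
Accumulated factor: ((1+r)^k - 1)/r = 3.294982
Balance = $22,750.00 * 1.314012 - $7,104.08 * 3.294982
Balance = $6,485.95

$6,485.95


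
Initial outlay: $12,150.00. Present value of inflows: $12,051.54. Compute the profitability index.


Formula: PI = PV(cash flows) / initial investment
Substituting: PI = $12,051.54 / $12,150.00
PI = 0.9919

0.9919


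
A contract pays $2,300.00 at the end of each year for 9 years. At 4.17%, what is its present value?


Formula: PV = PMT * (1 - (1+r)^(-n)) / r
Discount factor: (1 + 0.0417)^(-9) = 0.692335
Bracket: 1 - 0.692335 = 0.307665
PV = $2,300.00 * 0.307665 / 0.0417 = $16,969.56

$16,969.56


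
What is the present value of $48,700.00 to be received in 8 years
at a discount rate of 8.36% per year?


Formula: PV = FV / (1 + r)^n
Substituting: PV = $48,700.00 / (1 + 0.0836)^8
Discount factor: (1.0836)^8 = 1.900868
PV = $48,700.00 / 1.900868 = $25,619.87

$25,619.87


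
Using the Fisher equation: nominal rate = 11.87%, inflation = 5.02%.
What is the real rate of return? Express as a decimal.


Formula: (1 + r_real) = (1 + r_nom) / (1 + inflation)
Substituting: (1 + r_real) = 1.1187 / 1.0502
(1 + r_real) = 1.065226
r_real = 1.065226 - 1 = 0.065226

0.065226


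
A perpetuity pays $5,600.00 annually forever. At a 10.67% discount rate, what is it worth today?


Formula: PV = C / r
Substituting: PV = $5,600.00 / 0.1067
PV = $52,483.60

$52,483.60


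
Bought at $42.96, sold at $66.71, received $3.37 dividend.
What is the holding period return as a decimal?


Formula: HPR = (P1 - P0 + D) / P0
Gain: $66.71 - $42.96 + $3.37 = $27.12
HPR = $27.12 / $42.96 = 0.6313

0.6313


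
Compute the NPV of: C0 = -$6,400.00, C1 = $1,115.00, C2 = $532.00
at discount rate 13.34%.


Formula: NPV = C0 + C1/(1+r) + C2/(1+r)^2
Discount C1: $1,115.00 / (1 + 0.1334) = $983.77
Discount C2: $532.00 / (1 + 0.1334)^2 = $414.14
NPV = -$6,400.00 + $983.77 + $414.14 = -$5,002.10

-$5,002.10


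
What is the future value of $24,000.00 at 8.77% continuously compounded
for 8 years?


Formula: FV = P * e^(r*t)
Exponent: r*t = 0.0877 * 8 = 0.7016
e^(0.7016) = 2.016977
FV = $24,000.00 * 2.016977 = $48,407.45

$48,407.45


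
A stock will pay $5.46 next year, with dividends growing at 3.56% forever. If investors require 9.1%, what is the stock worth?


Formula: P = D1 / (r - g)
Spread: r - g = 0.091 - 0.0356 = 0.0554
Substituting: P = $5.46 / 0.0554
P = $98.56

$98.56


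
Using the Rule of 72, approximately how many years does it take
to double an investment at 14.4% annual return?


Formula: Years ≈ 72 / r
Substituting: Years ≈ 72 / 14.4
Years ≈ 5.0

5.0 years


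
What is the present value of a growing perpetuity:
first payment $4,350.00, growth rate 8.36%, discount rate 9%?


Formula: PV = C / (r - g)
Spread: r - g = 0.09 - 0.0836 = 0.0064
Substituting: PV = $4,350.00 / 0.0064
PV = $679,687.50

$679,687.50
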